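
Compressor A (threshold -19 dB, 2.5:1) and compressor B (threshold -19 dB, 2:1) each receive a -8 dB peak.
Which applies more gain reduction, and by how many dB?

A, by 1.1 dB

A: GR = 11 − 11/2.5 = 6.6 dB.
B: GR = 11 − 11/2 = 5.5 dB.
A applies 1.1 dB more gain reduction.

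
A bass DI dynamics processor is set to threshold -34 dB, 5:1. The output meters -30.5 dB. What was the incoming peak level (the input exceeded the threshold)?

Post-compression overshoot = -30.5 − (-34) = 3.5 dB.
Before 5:1 compression the overshoot was 3.5 × 5 = 17.5 dB, so input = -34 + 17.5 = -16.5 dB.

-16.5 dB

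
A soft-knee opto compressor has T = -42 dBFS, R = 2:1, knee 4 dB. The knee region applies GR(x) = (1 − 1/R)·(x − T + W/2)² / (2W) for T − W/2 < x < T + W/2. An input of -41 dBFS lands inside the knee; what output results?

-41.5625 dBFS

x − T + W/2 = -41 − (-42) + 2 = 3.
GR = (1 − 1/2) × 3² / 8 = 0.5 × 9 / 8 = 0.5625 dB.
Output = -41 − 0.5625 = -41.5625 dBFS.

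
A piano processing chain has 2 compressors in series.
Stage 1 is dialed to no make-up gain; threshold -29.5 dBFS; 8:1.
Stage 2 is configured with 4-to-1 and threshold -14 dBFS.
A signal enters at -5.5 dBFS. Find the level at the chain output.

Stage 1: 24 dB above -29.5 dBFS, reduced 8:1 to 3 dB above → -26.5 dBFS.
Stage 2: -26.5 dBFS is at or below the -14 dBFS threshold — no compression; output -26.5 dBFS.

-26.5 dBFS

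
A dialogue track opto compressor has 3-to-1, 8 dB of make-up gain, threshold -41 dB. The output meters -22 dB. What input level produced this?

Stripping the +8 dB make-up gives -30 dB at the gain stage.
That's 11 dB above the -41 dB threshold.
Input overshoot = R × output overshoot = 33 dB → input = -41 + 33 = -8 dB.

-8 dB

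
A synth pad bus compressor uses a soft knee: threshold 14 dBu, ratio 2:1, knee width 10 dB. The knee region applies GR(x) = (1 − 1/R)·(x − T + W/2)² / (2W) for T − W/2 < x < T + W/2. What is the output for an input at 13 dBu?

x − T + W/2 = 13 − 14 + 5 = 4.
GR = (1 − 1/2) × 4² / 20 = 0.5 × 16 / 20 = 0.4 dB.
Output = 13 − 0.4 = 12.6 dBu.

12.6 dBu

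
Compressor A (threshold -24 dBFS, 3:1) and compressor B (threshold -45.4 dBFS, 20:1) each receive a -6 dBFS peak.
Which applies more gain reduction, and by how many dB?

A: GR = 18 − 18/3 = 12 dB.
B: GR = 39.4 − 39.4/20 = 37.43 dB.
Difference: 25.43 dB in favour of B.

B, by 25.43 dB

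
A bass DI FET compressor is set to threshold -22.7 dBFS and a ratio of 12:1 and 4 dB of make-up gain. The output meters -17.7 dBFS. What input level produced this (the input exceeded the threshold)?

-10.7 dBFS

Stripping the +4 dB make-up gives -21.7 dBFS at the gain stage.
That's 1 dB above the -22.7 dBFS threshold.
Input overshoot = R × output overshoot = 12 dB → input = -22.7 + 12 = -10.7 dBFS.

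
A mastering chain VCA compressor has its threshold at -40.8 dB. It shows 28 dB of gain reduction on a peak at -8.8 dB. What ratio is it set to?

8:1

Input overshoot = -8.8 − (-40.8) = 32 dB.
Output overshoot = 32 − 28 = 4 dB.
Ratio = input overshoot / output overshoot = 32 / 4 = 8.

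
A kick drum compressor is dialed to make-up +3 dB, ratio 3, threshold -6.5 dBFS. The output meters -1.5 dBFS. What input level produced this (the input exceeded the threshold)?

Before make-up, the level was -1.5 − 3 = -4.5 dBFS.
The compressed level sits -4.5 − (-6.5) = 2 dB over threshold.
Undo the ratio: input overshoot = 2 × 3 = 6 dB, giving input = -0.5 dBFS.

-0.5 dBFS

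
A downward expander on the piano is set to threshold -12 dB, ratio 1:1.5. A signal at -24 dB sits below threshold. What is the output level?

The input is 12 dB below the -12 dB threshold.
A 1:1.5 expander multiplies undershoot by 1.5: 12 × 1.5 = 18 dB below threshold.
Output = -12 − 18 = -30 dB.

-30 dB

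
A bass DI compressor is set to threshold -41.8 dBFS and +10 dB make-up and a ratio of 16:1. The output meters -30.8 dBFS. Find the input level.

Remove make-up: -30.8 − 10 = -40.8 dBFS.
The compressed level sits -40.8 − (-41.8) = 1 dB over threshold.
Before 16:1 compression the overshoot was 1 × 16 = 16 dB, so input = -41.8 + 16 = -25.8 dBFS.

-25.8 dBFS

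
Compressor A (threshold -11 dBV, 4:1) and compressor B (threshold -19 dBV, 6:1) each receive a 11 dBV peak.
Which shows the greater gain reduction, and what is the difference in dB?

B, by 8.5 dB

A: GR = 22 − 22/4 = 16.5 dB.
B: GR = 30 − 30/6 = 25 dB.
B applies 8.5 dB more gain reduction.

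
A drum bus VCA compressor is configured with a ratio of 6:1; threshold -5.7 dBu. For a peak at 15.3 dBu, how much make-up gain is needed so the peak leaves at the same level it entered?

17.5 dB

The peak compresses to -5.7 + 21/6 = -2.2 dBu.
To reach 15.3 dBu requires 15.3 − (-2.2) = 17.5 dB of make-up.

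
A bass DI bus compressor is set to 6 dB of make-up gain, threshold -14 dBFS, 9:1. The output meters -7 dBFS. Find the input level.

Remove make-up: -7 − 6 = -13 dBFS.
Post-compression overshoot = -13 − (-14) = 1 dB.
Input overshoot = R × output overshoot = 9 dB → input = -14 + 9 = -5 dBFS.

-5 dBFS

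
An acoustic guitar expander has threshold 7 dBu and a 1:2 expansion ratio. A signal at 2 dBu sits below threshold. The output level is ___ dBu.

Below threshold, a 1:2 expander applies gain = (2−1)×(T − x) of attenuation.
(2−1) × 5 = 5 dB, so output = 2 − 5 = -3 dBu.

-3 dBu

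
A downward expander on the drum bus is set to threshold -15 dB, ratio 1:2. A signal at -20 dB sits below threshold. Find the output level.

-25 dB

The input is 5 dB below the -15 dB threshold.
A 1:2 expander multiplies undershoot by 2: 5 × 2 = 10 dB below threshold.
Output = -15 − 10 = -25 dB.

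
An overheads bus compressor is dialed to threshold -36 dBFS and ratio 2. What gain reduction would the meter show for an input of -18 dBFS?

Overshoot = -18 − (-36) = 18 dB.
At 2:1, output sits 18/2 = 9 dB above threshold.
Gain reduction = 18 − 9 = 9 dB.

9 dB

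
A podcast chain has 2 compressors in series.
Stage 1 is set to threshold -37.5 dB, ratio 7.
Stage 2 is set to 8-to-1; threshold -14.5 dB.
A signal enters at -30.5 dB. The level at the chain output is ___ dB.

Stage 1: -30.5 dB is 7 dB over -37.5 dB; at 7:1 that becomes 1 dB over, giving -36.5 dB.
Stage 2: below threshold (-36.5 ≤ -14.5); passes unchanged; output -36.5 dB.

-36.5 dB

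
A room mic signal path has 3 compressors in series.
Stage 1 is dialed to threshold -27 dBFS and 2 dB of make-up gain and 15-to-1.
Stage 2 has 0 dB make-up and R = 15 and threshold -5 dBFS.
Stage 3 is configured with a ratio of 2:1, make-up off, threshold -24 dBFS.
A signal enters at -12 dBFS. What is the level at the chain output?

Stage 1: overshoot 15 dB → 15/15 = 1 dB → -26 dBFS; +2 dB make-up → -24 dBFS.
Stage 2: below threshold (-24 ≤ -5); passes unchanged; output -24 dBFS.
Stage 3: below threshold (-24 ≤ -24); passes unchanged; output -24 dBFS.

-24 dBFS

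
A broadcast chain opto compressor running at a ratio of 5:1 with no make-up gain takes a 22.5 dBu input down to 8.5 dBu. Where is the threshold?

5 dBu

Gain reduction = 22.5 − 8.5 = 14 dB; output overshoot = GR / (R − 1) = 14 / 4 = 3.5 dB.
Threshold = output − output overshoot = 8.5 − 3.5 = 5 dBu.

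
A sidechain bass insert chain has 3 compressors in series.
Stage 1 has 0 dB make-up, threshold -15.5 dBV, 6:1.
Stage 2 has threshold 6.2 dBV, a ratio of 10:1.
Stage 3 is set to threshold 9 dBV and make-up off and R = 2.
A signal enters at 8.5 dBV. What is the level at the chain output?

Stage 1: 8.5 dBV is 24 dB over -15.5 dBV; at 6:1 that becomes 4 dB over, giving -11.5 dBV.
Stage 2: below threshold (-11.5 ≤ 6.2); passes unchanged; output -11.5 dBV.
Stage 3: -11.5 dBV ≤ 9 dBV, so stage 3 doesn't engage; output -11.5 dBV.

-11.5 dBV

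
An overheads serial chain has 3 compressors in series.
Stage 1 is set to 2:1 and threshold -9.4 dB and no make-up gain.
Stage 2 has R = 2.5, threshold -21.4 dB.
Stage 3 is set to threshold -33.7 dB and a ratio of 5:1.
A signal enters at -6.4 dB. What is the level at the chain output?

Stage 1: 3 dB above -9.4 dB, reduced 2:1 to 1.5 dB above → -7.9 dB.
Stage 2: -7.9 dB is 13.5 dB over -21.4 dB; at 2.5:1 that becomes 5.4 dB over, giving -16 dB.
Stage 3: overshoot 17.7 dB → 17.7/5 = 3.54 dB → -30.16 dB.

-30.16 dB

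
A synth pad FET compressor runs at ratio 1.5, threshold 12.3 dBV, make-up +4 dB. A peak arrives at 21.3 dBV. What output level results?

22.3 dBV

The input is 9 dB above the 12.3 dBV threshold.
At 1.5:1 the overshoot is divided by 1.5, leaving 6 dB above threshold.
Output = 12.3 + 6 = 18.3 dBV; make-up adds 4 dB, giving 22.3 dBV.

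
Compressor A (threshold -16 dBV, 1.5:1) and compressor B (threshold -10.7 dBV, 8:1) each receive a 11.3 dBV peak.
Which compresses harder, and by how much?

B, by 10.15 dB

A: 27.3 dB over, compressed to 18.2 dB over, so 9.1 dB of GR.
B: 22 dB over, compressed to 2.75 dB over, so 19.25 dB of GR.
B reduces 10.15 dB more.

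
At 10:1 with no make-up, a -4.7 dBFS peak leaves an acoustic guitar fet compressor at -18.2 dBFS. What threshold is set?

Gain reduction = -4.7 − (-18.2) = 13.5 dB; output overshoot = GR / (R − 1) = 13.5 / 9 = 1.5 dB.
Threshold = output − output overshoot = -18.2 − 1.5 = -19.7 dBFS.

-19.7 dBFS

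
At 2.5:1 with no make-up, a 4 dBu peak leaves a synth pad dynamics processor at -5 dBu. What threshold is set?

Input is 15 dB above T (since output overshoot × R = input overshoot: (-5 − T)·2.5 = 4 − T gives T = -11 dBu).
Check: -11 + (4 − (-11))/2.5 = -11 + 6 = -5 dBu. ✓

-11 dBu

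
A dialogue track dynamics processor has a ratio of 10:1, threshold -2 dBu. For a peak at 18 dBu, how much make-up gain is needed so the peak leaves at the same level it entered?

18 dB

The peak compresses to -2 + 20/10 = 0 dBu.
To reach 18 dBu requires 18 − 0 = 18 dB of make-up.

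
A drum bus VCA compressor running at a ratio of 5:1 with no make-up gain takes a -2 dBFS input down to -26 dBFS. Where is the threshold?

-32 dBFS

Input is 30 dB above T (since output overshoot × R = input overshoot: (-26 − T)·5 = -2 − T gives T = -32 dBFS).
Check: -32 + (-2 − (-32))/5 = -32 + 6 = -26 dBFS. ✓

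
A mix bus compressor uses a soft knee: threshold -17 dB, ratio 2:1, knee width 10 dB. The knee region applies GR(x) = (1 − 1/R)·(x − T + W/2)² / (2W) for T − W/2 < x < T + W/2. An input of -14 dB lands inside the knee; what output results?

-15.6 dB

x − T + W/2 = -14 − (-17) + 5 = 8.
GR = (1 − 1/2) × 8² / 20 = 0.5 × 64 / 20 = 1.6 dB.
Output = -14 − 1.6 = -15.6 dB.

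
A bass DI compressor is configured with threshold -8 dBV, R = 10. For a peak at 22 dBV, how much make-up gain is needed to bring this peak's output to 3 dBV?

Overshoot 30 dB → 30/10 = 3 dB after compression, so the compressed level is -8 + 3 = -5 dBV.
Make-up = target − compressed = 3 − (-5) = 8 dB.

8 dB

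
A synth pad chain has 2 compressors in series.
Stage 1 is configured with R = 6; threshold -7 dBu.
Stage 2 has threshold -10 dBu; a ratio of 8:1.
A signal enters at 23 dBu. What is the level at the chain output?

-9 dBu

Stage 1: overshoot 30 dB → 30/6 = 5 dB → -2 dBu.
Stage 2: overshoot 8 dB → 8/8 = 1 dB → -9 dBu.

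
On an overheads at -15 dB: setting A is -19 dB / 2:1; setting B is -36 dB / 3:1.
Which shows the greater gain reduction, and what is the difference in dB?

A: overshoot 4 dB → output overshoot 2 dB → GR 2 dB.
B: overshoot 21 dB → output overshoot 7 dB → GR 14 dB.
B applies 12 dB more gain reduction.

B, by 12 dB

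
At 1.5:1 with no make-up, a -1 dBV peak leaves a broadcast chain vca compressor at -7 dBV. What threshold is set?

Input is 18 dB above T (since output overshoot × R = input overshoot: (-7 − T)·1.5 = -1 − T gives T = -19 dBV).
Check: -19 + (-1 − (-19))/1.5 = -19 + 12 = -7 dBV. ✓

-19 dBV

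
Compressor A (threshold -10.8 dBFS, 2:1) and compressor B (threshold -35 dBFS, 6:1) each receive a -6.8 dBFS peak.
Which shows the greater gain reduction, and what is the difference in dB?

A: GR = 4 − 4/2 = 2 dB.
B: GR = 28.2 − 28.2/6 = 23.5 dB.
B reduces 21.5 dB more.

B, by 21.5 dB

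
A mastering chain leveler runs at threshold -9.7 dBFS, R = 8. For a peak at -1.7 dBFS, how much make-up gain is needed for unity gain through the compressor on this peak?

7 dB

Without make-up, output = threshold + overshoot/8 = -9.7 + 1 = -8.7 dBFS.
Gap to target: 7 dB.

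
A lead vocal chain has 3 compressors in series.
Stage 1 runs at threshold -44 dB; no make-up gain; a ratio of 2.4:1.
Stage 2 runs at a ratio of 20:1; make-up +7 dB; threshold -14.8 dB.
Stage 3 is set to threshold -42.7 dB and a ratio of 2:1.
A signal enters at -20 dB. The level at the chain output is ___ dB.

-34.85 dB

Stage 1: 24 dB above -44 dB, reduced 2.4:1 to 10 dB above → -34 dB.
Stage 2: below threshold (-34 ≤ -14.8); passes unchanged; make-up brings it to -27 dB.
Stage 3: 15.7 dB above -42.7 dB, reduced 2:1 to 7.85 dB above → -34.85 dB.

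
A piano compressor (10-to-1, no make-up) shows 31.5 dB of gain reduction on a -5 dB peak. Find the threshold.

-40 dB

Let T be the threshold. Output overshoot = (input overshoot)/R, so -36.5 − T = (-5 − T)/10.
10·(-36.5 − T) = -5 − T → 9·T = -365 − (-5) = -360.
T = -360/9 = -40 dB.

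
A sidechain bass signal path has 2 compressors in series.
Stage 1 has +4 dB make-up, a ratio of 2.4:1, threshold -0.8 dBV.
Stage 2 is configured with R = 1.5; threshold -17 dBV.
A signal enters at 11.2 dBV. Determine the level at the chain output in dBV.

Stage 1: 12 dB above -0.8 dBV, reduced 2.4:1 to 5 dB above → 4.2 dBV; +4 dB make-up → 8.2 dBV.
Stage 2: 25.2 dB above -17 dBV, reduced 1.5:1 to 16.8 dB above → -0.2 dBV.

-0.2 dBV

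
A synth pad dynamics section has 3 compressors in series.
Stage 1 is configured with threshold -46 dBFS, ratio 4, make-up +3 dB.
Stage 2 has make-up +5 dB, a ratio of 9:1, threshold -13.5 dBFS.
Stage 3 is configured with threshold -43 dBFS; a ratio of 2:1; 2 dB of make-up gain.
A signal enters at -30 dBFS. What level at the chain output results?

-36.5 dBFS

Stage 1: overshoot 16 dB → 16/4 = 4 dB → -42 dBFS; +3 dB make-up → -39 dBFS.
Stage 2: -39 dBFS ≤ -13.5 dBFS, so stage 2 doesn't engage; make-up brings it to -34 dBFS.
Stage 3: -34 dBFS is 9 dB over -43 dBFS; at 2:1 that becomes 4.5 dB over, giving -38.5 dBFS; +2 dB make-up → -36.5 dBFS.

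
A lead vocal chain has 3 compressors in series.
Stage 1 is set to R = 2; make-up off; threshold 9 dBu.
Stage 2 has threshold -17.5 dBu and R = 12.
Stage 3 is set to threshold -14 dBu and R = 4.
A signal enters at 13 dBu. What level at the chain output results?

Stage 1: 13 dBu is 4 dB over 9 dBu; at 2:1 that becomes 2 dB over, giving 11 dBu.
Stage 2: 28.5 dB above -17.5 dBu, reduced 12:1 to 2.375 dB above → -15.125 dBu.
Stage 3: -15.125 dBu ≤ -14 dBu, so stage 3 doesn't engage; output -15.125 dBu.

-15.125 dBu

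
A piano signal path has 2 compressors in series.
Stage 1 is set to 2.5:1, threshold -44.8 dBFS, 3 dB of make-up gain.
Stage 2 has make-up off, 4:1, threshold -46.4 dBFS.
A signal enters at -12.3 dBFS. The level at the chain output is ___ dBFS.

-42 dBFS

Stage 1: 32.5 dB above -44.8 dBFS, reduced 2.5:1 to 13 dB above → -31.8 dBFS; +3 dB make-up → -28.8 dBFS.
Stage 2: 17.6 dB above -46.4 dBFS, reduced 4:1 to 4.4 dB above → -42 dBFS.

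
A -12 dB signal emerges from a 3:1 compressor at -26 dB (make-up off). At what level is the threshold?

-33 dB

Let T be the threshold. Output overshoot = (input overshoot)/R, so -26 − T = (-12 − T)/3.
3·(-26 − T) = -12 − T → 2·T = -78 − (-12) = -66.
T = -66/2 = -33 dB.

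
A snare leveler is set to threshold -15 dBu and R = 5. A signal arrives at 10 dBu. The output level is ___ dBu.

10 dBu sits 25 dB over threshold.
5:1 compression reduces that to 25/5 = 5 dB over.
Output = -15 + 5 = -10 dBu.

-10 dBu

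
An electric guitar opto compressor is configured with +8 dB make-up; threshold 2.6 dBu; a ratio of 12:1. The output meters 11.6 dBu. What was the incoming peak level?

14.6 dBu

Remove make-up: 11.6 − 8 = 3.6 dBu.
That's 1 dB above the 2.6 dBu threshold.
Before 12:1 compression the overshoot was 1 × 12 = 12 dB, so input = 2.6 + 12 = 14.6 dBu.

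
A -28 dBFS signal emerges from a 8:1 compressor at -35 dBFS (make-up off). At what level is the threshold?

-36 dBFS

Gain reduction = -28 − (-35) = 7 dB; output overshoot = GR / (R − 1) = 7 / 7 = 1 dB.
Threshold = output − output overshoot = -35 − 1 = -36 dBFS.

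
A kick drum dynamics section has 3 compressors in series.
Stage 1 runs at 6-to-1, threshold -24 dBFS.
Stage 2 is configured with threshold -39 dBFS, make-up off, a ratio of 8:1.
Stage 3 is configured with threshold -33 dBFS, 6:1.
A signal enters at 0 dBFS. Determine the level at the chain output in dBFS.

Stage 1: overshoot 24 dB → 24/6 = 4 dB → -20 dBFS.
Stage 2: overshoot 19 dB → 19/8 = 2.375 dB → -36.625 dBFS.
Stage 3: below threshold (-36.625 ≤ -33); passes unchanged; output -36.625 dBFS.

-36.625 dBFS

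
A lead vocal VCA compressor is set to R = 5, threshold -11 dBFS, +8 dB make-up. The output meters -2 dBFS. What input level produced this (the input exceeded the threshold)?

Remove make-up: -2 − 8 = -10 dBFS.
Post-compression overshoot = -10 − (-11) = 1 dB.
Input overshoot = R × output overshoot = 5 dB → input = -11 + 5 = -6 dBFS.

-6 dBFS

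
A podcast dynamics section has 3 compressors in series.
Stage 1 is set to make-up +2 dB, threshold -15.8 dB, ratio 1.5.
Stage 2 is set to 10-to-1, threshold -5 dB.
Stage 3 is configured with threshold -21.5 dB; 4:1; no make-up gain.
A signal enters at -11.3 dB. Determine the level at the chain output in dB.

-18.825 dB

Stage 1: 4.5 dB above -15.8 dB, reduced 1.5:1 to 3 dB above → -12.8 dB; +2 dB make-up → -10.8 dB.
Stage 2: -10.8 dB ≤ -5 dB, so stage 2 doesn't engage; output -10.8 dB.
Stage 3: -10.8 dB is 10.7 dB over -21.5 dB; at 4:1 that becomes 2.675 dB over, giving -18.825 dB.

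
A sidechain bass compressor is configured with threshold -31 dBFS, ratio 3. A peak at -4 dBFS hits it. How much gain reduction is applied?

18 dB

The signal is 27 dB above threshold.
At 3:1, output sits 27/3 = 9 dB above threshold.
So the signal is attenuated by 27 − 9 = 18 dB.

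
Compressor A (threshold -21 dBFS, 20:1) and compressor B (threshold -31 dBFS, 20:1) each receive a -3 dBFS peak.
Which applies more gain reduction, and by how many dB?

B, by 9.5 dB

A: GR = 18 − 18/20 = 17.1 dB.
B: GR = 28 − 28/20 = 26.6 dB.
Difference: 9.5 dB in favour of B.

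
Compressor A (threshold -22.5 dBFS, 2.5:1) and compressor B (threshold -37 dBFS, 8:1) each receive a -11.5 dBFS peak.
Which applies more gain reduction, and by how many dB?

A: overshoot 11 dB → output overshoot 4.4 dB → GR 6.6 dB.
B: overshoot 25.5 dB → output overshoot 3.1875 dB → GR 22.3125 dB.
B applies 15.7125 dB more gain reduction.

B, by 15.7125 dB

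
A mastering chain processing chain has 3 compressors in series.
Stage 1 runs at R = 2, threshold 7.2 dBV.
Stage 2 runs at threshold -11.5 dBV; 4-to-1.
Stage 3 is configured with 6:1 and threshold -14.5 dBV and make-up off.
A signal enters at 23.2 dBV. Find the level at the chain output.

-12.8875 dBV

Stage 1: 16 dB above 7.2 dBV, reduced 2:1 to 8 dB above → 15.2 dBV.
Stage 2: overshoot 26.7 dB → 26.7/4 = 6.675 dB → -4.825 dBV.
Stage 3: -4.825 dBV is 9.675 dB over -14.5 dBV; at 6:1 that becomes 1.6125 dB over, giving -12.8875 dBV.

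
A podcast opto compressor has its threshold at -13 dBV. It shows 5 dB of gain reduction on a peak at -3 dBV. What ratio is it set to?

Input overshoot = -3 − (-13) = 10 dB.
Output overshoot = 10 − 5 = 5 dB.
Ratio = input overshoot / output overshoot = 10 / 5 = 2.

2:1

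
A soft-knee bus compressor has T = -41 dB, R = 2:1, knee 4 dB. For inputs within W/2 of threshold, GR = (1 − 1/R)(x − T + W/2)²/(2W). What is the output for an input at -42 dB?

-42.0625 dB

x − T + W/2 = -42 − (-41) + 2 = 1.
GR = (1 − 1/2) × 1² / 8 = 0.5 × 1 / 8 = 0.0625 dB.
Output = -42 − 0.0625 = -42.0625 dB.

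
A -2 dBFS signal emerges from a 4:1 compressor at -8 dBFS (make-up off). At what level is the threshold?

Let T be the threshold. Output overshoot = (input overshoot)/R, so -8 − T = (-2 − T)/4.
4·(-8 − T) = -2 − T → 3·T = -32 − (-2) = -30.
T = -30/3 = -10 dBFS.

-10 dBFS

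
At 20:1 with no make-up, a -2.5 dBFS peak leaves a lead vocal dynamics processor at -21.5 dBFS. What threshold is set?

-22.5 dBFS

Gain reduction = -2.5 − (-21.5) = 19 dB; output overshoot = GR / (R − 1) = 19 / 19 = 1 dB.
Threshold = output − output overshoot = -21.5 − 1 = -22.5 dBFS.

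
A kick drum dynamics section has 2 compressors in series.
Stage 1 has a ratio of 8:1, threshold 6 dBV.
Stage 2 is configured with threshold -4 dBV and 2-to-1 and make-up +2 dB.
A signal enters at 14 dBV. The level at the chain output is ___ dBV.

Stage 1: 8 dB above 6 dBV, reduced 8:1 to 1 dB above → 7 dBV.
Stage 2: 11 dB above -4 dBV, reduced 2:1 to 5.5 dB above → 1.5 dBV; +2 dB make-up → 3.5 dBV.

3.5 dBV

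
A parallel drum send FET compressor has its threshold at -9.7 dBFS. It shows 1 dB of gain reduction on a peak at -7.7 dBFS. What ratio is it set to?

Input overshoot = -7.7 − (-9.7) = 2 dB.
Output overshoot = 2 − 1 = 1 dB.
Ratio = input overshoot / output overshoot = 2 / 1 = 2.

2:1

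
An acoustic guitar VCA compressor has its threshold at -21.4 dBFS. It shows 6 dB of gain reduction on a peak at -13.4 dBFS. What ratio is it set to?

Input overshoot = -13.4 − (-21.4) = 8 dB.
Output overshoot = 8 − 6 = 2 dB.
Ratio = input overshoot / output overshoot = 8 / 2 = 4.

4:1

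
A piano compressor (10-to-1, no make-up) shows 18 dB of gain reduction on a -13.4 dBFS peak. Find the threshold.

Let T be the threshold. Output overshoot = (input overshoot)/R, so -31.4 − T = (-13.4 − T)/10.
10·(-31.4 − T) = -13.4 − T → 9·T = -314 − (-13.4) = -300.6.
T = -300.6/9 = -33.4 dBFS.

-33.4 dBFS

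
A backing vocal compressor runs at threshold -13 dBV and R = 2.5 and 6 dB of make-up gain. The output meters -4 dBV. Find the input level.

Stripping the +6 dB make-up gives -10 dBV at the gain stage.
Post-compression overshoot = -10 − (-13) = 3 dB.
Before 2.5:1 compression the overshoot was 3 × 2.5 = 7.5 dB, so input = -13 + 7.5 = -5.5 dBV.

-5.5 dBV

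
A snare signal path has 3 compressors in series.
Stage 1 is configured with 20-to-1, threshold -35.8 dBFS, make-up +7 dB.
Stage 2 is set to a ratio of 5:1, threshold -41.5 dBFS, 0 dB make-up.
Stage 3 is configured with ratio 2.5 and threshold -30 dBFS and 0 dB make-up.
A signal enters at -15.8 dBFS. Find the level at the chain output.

-38.76 dBFS

Stage 1: 20 dB above -35.8 dBFS, reduced 20:1 to 1 dB above → -34.8 dBFS; +7 dB make-up → -27.8 dBFS.
Stage 2: overshoot 13.7 dB → 13.7/5 = 2.74 dB → -38.76 dBFS.
Stage 3: below threshold (-38.76 ≤ -30); passes unchanged; output -38.76 dBFS.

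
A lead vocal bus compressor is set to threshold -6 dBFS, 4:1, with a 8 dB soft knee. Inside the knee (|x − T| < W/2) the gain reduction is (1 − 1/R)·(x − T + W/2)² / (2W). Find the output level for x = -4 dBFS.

-5.6875 dBFS

x − T + W/2 = -4 − (-6) + 4 = 6.
GR = (1 − 1/4) × 6² / 16 = 0.75 × 36 / 16 = 1.6875 dB.
Output = -4 − 1.6875 = -5.6875 dBFS.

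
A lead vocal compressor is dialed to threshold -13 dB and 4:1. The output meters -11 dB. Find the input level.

That's 2 dB above the -13 dB threshold.
Before 4:1 compression the overshoot was 2 × 4 = 8 dB, so input = -13 + 8 = -5 dB.

-5 dB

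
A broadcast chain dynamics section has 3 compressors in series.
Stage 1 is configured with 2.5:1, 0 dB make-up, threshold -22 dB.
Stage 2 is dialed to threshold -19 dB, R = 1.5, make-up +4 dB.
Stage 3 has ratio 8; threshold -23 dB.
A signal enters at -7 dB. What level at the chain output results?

Stage 1: overshoot 15 dB → 15/2.5 = 6 dB → -16 dB.
Stage 2: -16 dB is 3 dB over -19 dB; at 1.5:1 that becomes 2 dB over, giving -17 dB; +4 dB make-up → -13 dB.
Stage 3: overshoot 10 dB → 10/8 = 1.25 dB → -21.75 dB.

-21.75 dB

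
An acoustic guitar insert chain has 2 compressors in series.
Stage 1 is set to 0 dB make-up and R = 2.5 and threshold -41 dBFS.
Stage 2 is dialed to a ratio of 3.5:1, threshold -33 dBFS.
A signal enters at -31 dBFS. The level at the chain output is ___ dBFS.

-37 dBFS

Stage 1: -31 dBFS is 10 dB over -41 dBFS; at 2.5:1 that becomes 4 dB over, giving -37 dBFS.
Stage 2: below threshold (-37 ≤ -33); passes unchanged; output -37 dBFS.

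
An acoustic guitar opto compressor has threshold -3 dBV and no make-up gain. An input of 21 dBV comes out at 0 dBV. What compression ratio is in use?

8:1

Input overshoot = 21 − (-3) = 24 dB; output overshoot = 0 − (-3) = 3 dB.
Ratio = 24 / 3 = 8.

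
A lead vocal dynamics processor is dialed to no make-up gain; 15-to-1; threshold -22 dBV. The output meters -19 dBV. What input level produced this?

Post-compression overshoot = -19 − (-22) = 3 dB.
Before 15:1 compression the overshoot was 3 × 15 = 45 dB, so input = -22 + 45 = 23 dBV.

23 dBV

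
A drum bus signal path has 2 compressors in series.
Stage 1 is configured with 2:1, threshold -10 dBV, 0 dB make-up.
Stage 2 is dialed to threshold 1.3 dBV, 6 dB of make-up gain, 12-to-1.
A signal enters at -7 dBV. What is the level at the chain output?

-2.5 dBV

Stage 1: 3 dB above -10 dBV, reduced 2:1 to 1.5 dB above → -8.5 dBV.
Stage 2: -8.5 dBV ≤ 1.3 dBV, so stage 2 doesn't engage; make-up brings it to -2.5 dBV.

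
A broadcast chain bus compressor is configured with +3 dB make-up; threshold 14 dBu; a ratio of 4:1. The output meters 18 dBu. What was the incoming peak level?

Remove make-up: 18 − 3 = 15 dBu.
Post-compression overshoot = 15 − 14 = 1 dB.
Before 4:1 compression the overshoot was 1 × 4 = 4 dB, so input = 14 + 4 = 18 dBu.

18 dBu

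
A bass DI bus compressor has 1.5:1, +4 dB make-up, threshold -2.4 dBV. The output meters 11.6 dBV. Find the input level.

Before make-up, the level was 11.6 − 4 = 7.6 dBV.
That's 10 dB above the -2.4 dBV threshold.
Before 1.5:1 compression the overshoot was 10 × 1.5 = 15 dB, so input = -2.4 + 15 = 12.6 dBV.

12.6 dBV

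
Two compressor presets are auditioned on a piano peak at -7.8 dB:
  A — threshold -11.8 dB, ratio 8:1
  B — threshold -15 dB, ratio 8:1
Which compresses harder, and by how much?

B, by 2.8 dB

A: overshoot 4 dB → output overshoot 0.5 dB → GR 3.5 dB.
B: overshoot 7.2 dB → output overshoot 0.9 dB → GR 6.3 dB.
B reduces 2.8 dB more.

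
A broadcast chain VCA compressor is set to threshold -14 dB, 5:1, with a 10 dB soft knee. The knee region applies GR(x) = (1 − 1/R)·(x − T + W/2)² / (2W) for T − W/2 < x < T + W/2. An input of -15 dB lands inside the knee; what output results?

x − T + W/2 = -15 − (-14) + 5 = 4.
GR = (1 − 1/5) × 4² / 20 = 0.8 × 16 / 20 = 0.64 dB.
Output = -15 − 0.64 = -15.64 dB.

-15.64 dB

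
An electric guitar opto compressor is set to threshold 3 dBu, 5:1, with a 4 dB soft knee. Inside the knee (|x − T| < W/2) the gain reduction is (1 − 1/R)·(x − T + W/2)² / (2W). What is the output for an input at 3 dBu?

x − T + W/2 = 3 − 3 + 2 = 2.
GR = (1 − 1/5) × 2² / 8 = 0.8 × 4 / 8 = 0.4 dB.
Output = 3 − 0.4 = 2.6 dBu.

2.6 dBu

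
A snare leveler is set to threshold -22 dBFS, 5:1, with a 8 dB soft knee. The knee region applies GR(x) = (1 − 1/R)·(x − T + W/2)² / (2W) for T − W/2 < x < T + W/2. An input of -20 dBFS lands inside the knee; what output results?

-21.8 dBFS

x − T + W/2 = -20 − (-22) + 4 = 6.
GR = (1 − 1/5) × 6² / 16 = 0.8 × 36 / 16 = 1.8 dB.
Output = -20 − 1.8 = -21.8 dBFS.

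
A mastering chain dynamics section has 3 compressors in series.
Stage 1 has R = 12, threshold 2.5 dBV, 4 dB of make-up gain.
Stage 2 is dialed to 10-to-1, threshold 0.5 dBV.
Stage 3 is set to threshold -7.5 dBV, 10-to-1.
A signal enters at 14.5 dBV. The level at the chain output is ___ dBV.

Stage 1: overshoot 12 dB → 12/12 = 1 dB → 3.5 dBV; +4 dB make-up → 7.5 dBV.
Stage 2: 7.5 dBV is 7 dB over 0.5 dBV; at 10:1 that becomes 0.7 dB over, giving 1.2 dBV.
Stage 3: 1.2 dBV is 8.7 dB over -7.5 dBV; at 10:1 that becomes 0.87 dB over, giving -6.63 dBV.

-6.63 dBV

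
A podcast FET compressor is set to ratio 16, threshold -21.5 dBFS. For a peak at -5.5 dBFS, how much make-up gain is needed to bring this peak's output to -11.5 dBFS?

9 dB

Overshoot 16 dB → 16/16 = 1 dB after compression, so the compressed level is -21.5 + 1 = -20.5 dBFS.
Make-up = target − compressed = -11.5 − (-20.5) = 9 dB.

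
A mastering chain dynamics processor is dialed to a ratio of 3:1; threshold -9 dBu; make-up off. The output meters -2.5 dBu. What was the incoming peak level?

Post-compression overshoot = -2.5 − (-9) = 6.5 dB.
Input overshoot = R × output overshoot = 19.5 dB → input = -9 + 19.5 = 10.5 dBu.

10.5 dBu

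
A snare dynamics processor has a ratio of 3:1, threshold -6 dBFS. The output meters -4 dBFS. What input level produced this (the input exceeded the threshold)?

That's 2 dB above the -6 dBFS threshold.
Before 3:1 compression the overshoot was 2 × 3 = 6 dB, so input = -6 + 6 = 0 dBFS.

0 dBFS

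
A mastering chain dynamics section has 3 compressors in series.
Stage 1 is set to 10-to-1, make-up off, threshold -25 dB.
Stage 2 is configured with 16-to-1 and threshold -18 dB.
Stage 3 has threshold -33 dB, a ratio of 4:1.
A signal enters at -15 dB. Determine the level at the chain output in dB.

-30.75 dB

Stage 1: overshoot 10 dB → 10/10 = 1 dB → -24 dB.
Stage 2: -24 dB ≤ -18 dB, so stage 2 doesn't engage; output -24 dB.
Stage 3: -24 dB is 9 dB over -33 dB; at 4:1 that becomes 2.25 dB over, giving -30.75 dB.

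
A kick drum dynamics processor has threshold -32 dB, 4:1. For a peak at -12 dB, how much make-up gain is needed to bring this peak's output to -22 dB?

5 dB

The peak compresses to -32 + 20/4 = -27 dB.
To reach -22 dB requires -22 − (-27) = 5 dB of make-up.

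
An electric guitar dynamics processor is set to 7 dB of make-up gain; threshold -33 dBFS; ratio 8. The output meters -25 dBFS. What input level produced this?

Remove make-up: -25 − 7 = -32 dBFS.
Post-compression overshoot = -32 − (-33) = 1 dB.
Undo the ratio: input overshoot = 1 × 8 = 8 dB, giving input = -25 dBFS.

-25 dBFS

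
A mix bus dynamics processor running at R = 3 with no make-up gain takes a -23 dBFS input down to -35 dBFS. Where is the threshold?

-41 dBFS

Let T be the threshold. Output overshoot = (input overshoot)/R, so -35 − T = (-23 − T)/3.
3·(-35 − T) = -23 − T → 2·T = -105 − (-23) = -82.
T = -82/2 = -41 dBFS.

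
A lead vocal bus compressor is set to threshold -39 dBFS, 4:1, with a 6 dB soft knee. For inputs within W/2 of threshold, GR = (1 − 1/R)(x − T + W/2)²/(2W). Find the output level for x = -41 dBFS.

-41.0625 dBFS

x − T + W/2 = -41 − (-39) + 3 = 1.
GR = (1 − 1/4) × 1² / 12 = 0.75 × 1 / 12 = 0.0625 dB.
Output = -41 − 0.0625 = -41.0625 dBFS.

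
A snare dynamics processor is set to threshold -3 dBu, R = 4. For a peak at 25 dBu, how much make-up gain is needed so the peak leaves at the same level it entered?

21 dB

Without make-up, output = threshold + overshoot/4 = -3 + 7 = 4 dBu.
Gap to target: 21 dB.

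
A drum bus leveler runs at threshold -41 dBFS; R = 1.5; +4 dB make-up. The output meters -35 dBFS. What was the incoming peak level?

-38 dBFS

Remove make-up: -35 − 4 = -39 dBFS.
That's 2 dB above the -41 dBFS threshold.
Input overshoot = R × output overshoot = 3 dB → input = -41 + 3 = -38 dBFS.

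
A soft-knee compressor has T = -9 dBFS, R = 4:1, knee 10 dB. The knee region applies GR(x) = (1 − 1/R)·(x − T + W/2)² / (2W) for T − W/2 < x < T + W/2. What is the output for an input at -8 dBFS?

x − T + W/2 = -8 − (-9) + 5 = 6.
GR = (1 − 1/4) × 6² / 20 = 0.75 × 36 / 20 = 1.35 dB.
Output = -8 − 1.35 = -9.35 dBFS.

-9.35 dBFS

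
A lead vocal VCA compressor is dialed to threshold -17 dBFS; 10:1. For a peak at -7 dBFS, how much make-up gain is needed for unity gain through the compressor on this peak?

9 dB

Without make-up, output = threshold + overshoot/10 = -17 + 1 = -16 dBFS.
Gap to target: 9 dB.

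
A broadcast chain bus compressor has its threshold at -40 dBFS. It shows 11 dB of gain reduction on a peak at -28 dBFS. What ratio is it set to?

Input overshoot = -28 − (-40) = 12 dB.
Output overshoot = 12 − 11 = 1 dB.
Ratio = input overshoot / output overshoot = 12 / 1 = 12.

12:1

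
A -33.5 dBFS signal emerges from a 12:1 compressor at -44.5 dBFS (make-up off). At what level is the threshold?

-45.5 dBFS

Gain reduction = -33.5 − (-44.5) = 11 dB; output overshoot = GR / (R − 1) = 11 / 11 = 1 dB.
Threshold = output − output overshoot = -44.5 − 1 = -45.5 dBFS.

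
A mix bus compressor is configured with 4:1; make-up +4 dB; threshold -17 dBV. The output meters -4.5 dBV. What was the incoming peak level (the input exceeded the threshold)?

Before make-up, the level was -4.5 − 4 = -8.5 dBV.
The compressed level sits -8.5 − (-17) = 8.5 dB over threshold.
Input overshoot = R × output overshoot = 34 dB → input = -17 + 34 = 17 dBV.

17 dBV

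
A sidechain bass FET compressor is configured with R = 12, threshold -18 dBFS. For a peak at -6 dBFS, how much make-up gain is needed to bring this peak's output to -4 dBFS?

Overshoot 12 dB → 12/12 = 1 dB after compression, so the compressed level is -18 + 1 = -17 dBFS.
Make-up = target − compressed = -4 − (-17) = 13 dB.

13 dB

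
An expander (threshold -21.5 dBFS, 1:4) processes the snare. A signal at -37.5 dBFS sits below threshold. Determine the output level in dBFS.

-85.5 dBFS

Undershoot = (-21.5) − (-37.5) = 16 dB.
At 1:4, that expands to 64 dB under threshold.
Output = -21.5 − 64 = -85.5 dBFS.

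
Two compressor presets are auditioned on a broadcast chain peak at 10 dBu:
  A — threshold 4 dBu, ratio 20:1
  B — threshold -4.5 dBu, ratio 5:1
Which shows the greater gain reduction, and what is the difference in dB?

B, by 5.9 dB

A: overshoot 6 dB → output overshoot 0.3 dB → GR 5.7 dB.
B: overshoot 14.5 dB → output overshoot 2.9 dB → GR 11.6 dB.
Difference: 5.9 dB in favour of B.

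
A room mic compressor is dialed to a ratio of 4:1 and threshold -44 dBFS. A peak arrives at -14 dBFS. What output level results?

-14 dBFS sits 30 dB over threshold.
At 4:1 the overshoot is divided by 4, leaving 7.5 dB above threshold.
So the level is -44 + 7.5 = -36.5 dBFS.

-36.5 dBFS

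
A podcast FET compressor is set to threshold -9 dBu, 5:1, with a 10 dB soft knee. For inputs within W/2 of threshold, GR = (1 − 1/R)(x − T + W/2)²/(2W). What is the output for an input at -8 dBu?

-9.44 dBu

x − T + W/2 = -8 − (-9) + 5 = 6.
GR = (1 − 1/5) × 6² / 20 = 0.8 × 36 / 20 = 1.44 dB.
Output = -8 − 1.44 = -9.44 dBu.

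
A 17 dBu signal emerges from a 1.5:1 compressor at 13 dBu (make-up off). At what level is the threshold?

5 dBu

Let T be the threshold. Output overshoot = (input overshoot)/R, so 13 − T = (17 − T)/1.5.
1.5·(13 − T) = 17 − T → 0.5·T = 19.5 − 17 = 2.5.
T = 2.5/0.5 = 5 dBu.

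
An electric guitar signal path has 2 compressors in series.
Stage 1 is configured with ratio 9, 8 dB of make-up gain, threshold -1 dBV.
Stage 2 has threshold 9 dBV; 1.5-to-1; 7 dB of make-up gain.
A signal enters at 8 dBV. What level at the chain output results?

15 dBV

Stage 1: overshoot 9 dB → 9/9 = 1 dB → 0 dBV; +8 dB make-up → 8 dBV.
Stage 2: 8 dBV ≤ 9 dBV, so stage 2 doesn't engage; make-up brings it to 15 dBV.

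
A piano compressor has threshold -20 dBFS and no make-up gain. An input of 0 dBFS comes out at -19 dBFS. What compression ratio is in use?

20:1

Input overshoot = 0 − (-20) = 20 dB; output overshoot = -19 − (-20) = 1 dB.
Ratio = 20 / 1 = 20.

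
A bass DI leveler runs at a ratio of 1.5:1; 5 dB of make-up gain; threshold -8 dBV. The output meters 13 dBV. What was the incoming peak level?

Remove make-up: 13 − 5 = 8 dBV.
Post-compression overshoot = 8 − (-8) = 16 dB.
Input overshoot = R × output overshoot = 24 dB → input = -8 + 24 = 16 dBV.

16 dBV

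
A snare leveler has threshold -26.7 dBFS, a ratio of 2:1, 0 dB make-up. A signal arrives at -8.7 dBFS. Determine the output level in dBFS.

The input is 18 dB above the -26.7 dBFS threshold.
2:1 compression reduces that to 18/2 = 9 dB over.
So the level is -26.7 + 9 = -17.7 dBFS.

-17.7 dBFS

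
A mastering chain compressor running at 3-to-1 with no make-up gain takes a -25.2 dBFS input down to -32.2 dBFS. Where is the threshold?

-35.7 dBFS

Let T be the threshold. Output overshoot = (input overshoot)/R, so -32.2 − T = (-25.2 − T)/3.
3·(-32.2 − T) = -25.2 − T → 2·T = -96.6 − (-25.2) = -71.4.
T = -71.4/2 = -35.7 dBFS.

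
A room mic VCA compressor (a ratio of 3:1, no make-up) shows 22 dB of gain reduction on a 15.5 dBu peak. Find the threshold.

-17.5 dBu

Let T be the threshold. Output overshoot = (input overshoot)/R, so -6.5 − T = (15.5 − T)/3.
3·(-6.5 − T) = 15.5 − T → 2·T = -19.5 − 15.5 = -35.
T = -35/2 = -17.5 dBu.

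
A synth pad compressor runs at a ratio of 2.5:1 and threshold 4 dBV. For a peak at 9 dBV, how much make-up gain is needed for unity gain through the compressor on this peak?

Without make-up, output = threshold + overshoot/2.5 = 4 + 2 = 6 dBV.
Gap to target: 3 dB.

3 dB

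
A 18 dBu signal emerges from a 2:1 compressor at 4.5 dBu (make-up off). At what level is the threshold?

Input is 27 dB above T (since output overshoot × R = input overshoot: (4.5 − T)·2 = 18 − T gives T = -9 dBu).
Check: -9 + (18 − (-9))/2 = -9 + 13.5 = 4.5 dBu. ✓

-9 dBu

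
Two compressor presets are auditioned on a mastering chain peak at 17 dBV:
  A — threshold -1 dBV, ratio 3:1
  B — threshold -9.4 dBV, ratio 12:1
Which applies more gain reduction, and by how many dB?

A: overshoot 18 dB → output overshoot 6 dB → GR 12 dB.
B: overshoot 26.4 dB → output overshoot 2.2 dB → GR 24.2 dB.
B applies 12.2 dB more gain reduction.

B, by 12.2 dB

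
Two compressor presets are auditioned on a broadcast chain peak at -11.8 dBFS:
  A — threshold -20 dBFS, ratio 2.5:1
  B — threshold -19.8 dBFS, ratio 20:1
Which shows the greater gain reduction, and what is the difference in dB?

A: GR = 8.2 − 8.2/2.5 = 4.92 dB.
B: GR = 8 − 8/20 = 7.6 dB.
B reduces 2.68 dB more.

B, by 2.68 dB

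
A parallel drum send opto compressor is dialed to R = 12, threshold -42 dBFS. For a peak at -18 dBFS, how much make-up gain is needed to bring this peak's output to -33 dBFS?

Without make-up, output = threshold + overshoot/12 = -42 + 2 = -40 dBFS.
Gap to target: 7 dB.

7 dB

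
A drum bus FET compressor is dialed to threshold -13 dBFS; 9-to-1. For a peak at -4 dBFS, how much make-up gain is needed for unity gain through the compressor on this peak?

8 dB

Without make-up, output = threshold + overshoot/9 = -13 + 1 = -12 dBFS.
Gap to target: 8 dB.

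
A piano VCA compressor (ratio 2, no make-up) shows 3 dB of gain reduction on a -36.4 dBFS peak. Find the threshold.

-42.4 dBFS

Input is 6 dB above T (since output overshoot × R = input overshoot: (-39.4 − T)·2 = -36.4 − T gives T = -42.4 dBFS).
Check: -42.4 + (-36.4 − (-42.4))/2 = -42.4 + 3 = -39.4 dBFS. ✓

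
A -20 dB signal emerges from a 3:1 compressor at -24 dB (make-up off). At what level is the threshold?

-26 dB

Let T be the threshold. Output overshoot = (input overshoot)/R, so -24 − T = (-20 − T)/3.
3·(-24 − T) = -20 − T → 2·T = -72 − (-20) = -52.
T = -52/2 = -26 dB.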